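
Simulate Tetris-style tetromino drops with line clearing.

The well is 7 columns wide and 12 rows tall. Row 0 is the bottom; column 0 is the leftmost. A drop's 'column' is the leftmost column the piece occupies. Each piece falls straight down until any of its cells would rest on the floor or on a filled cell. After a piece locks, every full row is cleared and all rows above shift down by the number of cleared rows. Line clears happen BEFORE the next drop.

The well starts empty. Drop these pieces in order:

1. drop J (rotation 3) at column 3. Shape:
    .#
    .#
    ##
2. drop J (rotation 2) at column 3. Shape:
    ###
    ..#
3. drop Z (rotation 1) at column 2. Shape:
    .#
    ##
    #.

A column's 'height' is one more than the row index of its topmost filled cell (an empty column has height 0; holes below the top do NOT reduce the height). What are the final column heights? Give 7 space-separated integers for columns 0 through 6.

Answer: 0 0 5 6 4 4 0

Derivation:
Drop 1: J rot3 at col 3 lands with bottom-row=0; cleared 0 line(s) (total 0); column heights now [0 0 0 1 3 0 0], max=3
Drop 2: J rot2 at col 3 lands with bottom-row=2; cleared 0 line(s) (total 0); column heights now [0 0 0 4 4 4 0], max=4
Drop 3: Z rot1 at col 2 lands with bottom-row=3; cleared 0 line(s) (total 0); column heights now [0 0 5 6 4 4 0], max=6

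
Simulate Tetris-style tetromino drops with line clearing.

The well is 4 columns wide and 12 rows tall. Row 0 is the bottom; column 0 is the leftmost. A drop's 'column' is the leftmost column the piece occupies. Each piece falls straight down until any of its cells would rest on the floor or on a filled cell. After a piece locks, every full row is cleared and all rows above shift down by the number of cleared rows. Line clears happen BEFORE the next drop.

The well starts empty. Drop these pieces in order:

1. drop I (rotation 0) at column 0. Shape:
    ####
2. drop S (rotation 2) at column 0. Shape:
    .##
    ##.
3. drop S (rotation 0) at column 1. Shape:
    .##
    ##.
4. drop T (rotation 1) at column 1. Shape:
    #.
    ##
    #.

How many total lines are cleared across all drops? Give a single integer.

Drop 1: I rot0 at col 0 lands with bottom-row=0; cleared 1 line(s) (total 1); column heights now [0 0 0 0], max=0
Drop 2: S rot2 at col 0 lands with bottom-row=0; cleared 0 line(s) (total 1); column heights now [1 2 2 0], max=2
Drop 3: S rot0 at col 1 lands with bottom-row=2; cleared 0 line(s) (total 1); column heights now [1 3 4 4], max=4
Drop 4: T rot1 at col 1 lands with bottom-row=3; cleared 0 line(s) (total 1); column heights now [1 6 5 4], max=6

Answer: 1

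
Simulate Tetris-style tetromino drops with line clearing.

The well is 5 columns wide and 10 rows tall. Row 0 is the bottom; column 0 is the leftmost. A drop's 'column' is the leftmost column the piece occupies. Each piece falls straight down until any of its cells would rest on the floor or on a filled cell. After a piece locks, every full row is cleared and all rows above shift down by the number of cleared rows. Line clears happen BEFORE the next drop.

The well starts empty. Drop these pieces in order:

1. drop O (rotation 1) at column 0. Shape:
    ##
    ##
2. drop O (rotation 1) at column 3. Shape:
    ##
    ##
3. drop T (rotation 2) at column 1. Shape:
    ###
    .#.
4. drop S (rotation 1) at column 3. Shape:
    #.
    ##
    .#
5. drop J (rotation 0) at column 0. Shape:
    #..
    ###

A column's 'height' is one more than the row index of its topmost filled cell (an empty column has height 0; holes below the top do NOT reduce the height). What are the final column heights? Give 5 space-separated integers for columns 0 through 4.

Answer: 3 2 2 3 2

Derivation:
Drop 1: O rot1 at col 0 lands with bottom-row=0; cleared 0 line(s) (total 0); column heights now [2 2 0 0 0], max=2
Drop 2: O rot1 at col 3 lands with bottom-row=0; cleared 0 line(s) (total 0); column heights now [2 2 0 2 2], max=2
Drop 3: T rot2 at col 1 lands with bottom-row=1; cleared 1 line(s) (total 1); column heights now [1 2 2 2 1], max=2
Drop 4: S rot1 at col 3 lands with bottom-row=1; cleared 0 line(s) (total 1); column heights now [1 2 2 4 3], max=4
Drop 5: J rot0 at col 0 lands with bottom-row=2; cleared 1 line(s) (total 2); column heights now [3 2 2 3 2], max=3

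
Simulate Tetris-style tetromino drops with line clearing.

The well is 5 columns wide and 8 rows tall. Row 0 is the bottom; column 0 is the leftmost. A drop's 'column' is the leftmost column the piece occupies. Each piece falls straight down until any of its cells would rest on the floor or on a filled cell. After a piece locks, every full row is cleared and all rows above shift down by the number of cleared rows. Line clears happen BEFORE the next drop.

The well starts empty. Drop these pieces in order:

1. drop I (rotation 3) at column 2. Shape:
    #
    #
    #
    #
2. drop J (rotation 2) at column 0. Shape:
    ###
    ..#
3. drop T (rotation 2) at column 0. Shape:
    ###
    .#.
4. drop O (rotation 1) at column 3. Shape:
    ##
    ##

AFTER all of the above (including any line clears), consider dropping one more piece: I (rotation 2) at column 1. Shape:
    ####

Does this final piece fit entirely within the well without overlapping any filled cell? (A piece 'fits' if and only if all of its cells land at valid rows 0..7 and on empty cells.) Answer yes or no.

Answer: no

Derivation:
Drop 1: I rot3 at col 2 lands with bottom-row=0; cleared 0 line(s) (total 0); column heights now [0 0 4 0 0], max=4
Drop 2: J rot2 at col 0 lands with bottom-row=4; cleared 0 line(s) (total 0); column heights now [6 6 6 0 0], max=6
Drop 3: T rot2 at col 0 lands with bottom-row=6; cleared 0 line(s) (total 0); column heights now [8 8 8 0 0], max=8
Drop 4: O rot1 at col 3 lands with bottom-row=0; cleared 0 line(s) (total 0); column heights now [8 8 8 2 2], max=8
Test piece I rot2 at col 1 (width 4): heights before test = [8 8 8 2 2]; fits = False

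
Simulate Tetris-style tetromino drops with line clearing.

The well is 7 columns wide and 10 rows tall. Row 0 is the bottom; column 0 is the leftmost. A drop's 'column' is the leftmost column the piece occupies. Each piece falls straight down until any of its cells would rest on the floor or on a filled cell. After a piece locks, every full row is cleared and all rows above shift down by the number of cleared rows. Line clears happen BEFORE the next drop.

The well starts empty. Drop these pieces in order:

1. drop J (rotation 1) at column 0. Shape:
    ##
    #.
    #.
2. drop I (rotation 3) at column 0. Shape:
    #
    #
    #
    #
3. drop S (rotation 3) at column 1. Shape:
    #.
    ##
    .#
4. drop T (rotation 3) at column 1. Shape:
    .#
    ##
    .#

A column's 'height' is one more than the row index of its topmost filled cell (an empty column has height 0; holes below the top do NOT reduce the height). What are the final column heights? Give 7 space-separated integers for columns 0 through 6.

Drop 1: J rot1 at col 0 lands with bottom-row=0; cleared 0 line(s) (total 0); column heights now [3 3 0 0 0 0 0], max=3
Drop 2: I rot3 at col 0 lands with bottom-row=3; cleared 0 line(s) (total 0); column heights now [7 3 0 0 0 0 0], max=7
Drop 3: S rot3 at col 1 lands with bottom-row=2; cleared 0 line(s) (total 0); column heights now [7 5 4 0 0 0 0], max=7
Drop 4: T rot3 at col 1 lands with bottom-row=4; cleared 0 line(s) (total 0); column heights now [7 6 7 0 0 0 0], max=7

Answer: 7 6 7 0 0 0 0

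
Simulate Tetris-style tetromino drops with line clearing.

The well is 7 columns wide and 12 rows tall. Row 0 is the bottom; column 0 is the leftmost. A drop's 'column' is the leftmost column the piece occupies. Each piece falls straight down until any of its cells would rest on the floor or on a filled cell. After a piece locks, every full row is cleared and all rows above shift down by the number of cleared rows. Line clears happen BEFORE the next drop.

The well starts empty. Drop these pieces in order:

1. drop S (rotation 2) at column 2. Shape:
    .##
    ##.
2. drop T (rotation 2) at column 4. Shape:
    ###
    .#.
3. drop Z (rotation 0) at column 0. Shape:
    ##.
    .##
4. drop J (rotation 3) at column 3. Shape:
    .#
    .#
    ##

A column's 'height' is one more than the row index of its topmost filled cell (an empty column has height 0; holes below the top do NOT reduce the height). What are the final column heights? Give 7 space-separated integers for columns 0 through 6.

Answer: 3 3 2 4 6 3 3

Derivation:
Drop 1: S rot2 at col 2 lands with bottom-row=0; cleared 0 line(s) (total 0); column heights now [0 0 1 2 2 0 0], max=2
Drop 2: T rot2 at col 4 lands with bottom-row=1; cleared 0 line(s) (total 0); column heights now [0 0 1 2 3 3 3], max=3
Drop 3: Z rot0 at col 0 lands with bottom-row=1; cleared 0 line(s) (total 0); column heights now [3 3 2 2 3 3 3], max=3
Drop 4: J rot3 at col 3 lands with bottom-row=3; cleared 0 line(s) (total 0); column heights now [3 3 2 4 6 3 3], max=6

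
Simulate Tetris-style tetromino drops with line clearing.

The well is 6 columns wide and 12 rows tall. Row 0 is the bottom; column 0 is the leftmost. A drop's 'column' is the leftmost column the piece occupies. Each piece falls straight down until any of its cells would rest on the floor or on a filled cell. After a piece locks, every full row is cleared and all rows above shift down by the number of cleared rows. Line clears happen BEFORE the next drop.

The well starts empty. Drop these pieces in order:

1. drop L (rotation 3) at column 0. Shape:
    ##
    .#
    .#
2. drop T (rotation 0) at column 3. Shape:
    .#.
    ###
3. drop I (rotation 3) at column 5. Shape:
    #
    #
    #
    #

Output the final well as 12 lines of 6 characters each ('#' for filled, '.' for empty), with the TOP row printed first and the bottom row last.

Drop 1: L rot3 at col 0 lands with bottom-row=0; cleared 0 line(s) (total 0); column heights now [3 3 0 0 0 0], max=3
Drop 2: T rot0 at col 3 lands with bottom-row=0; cleared 0 line(s) (total 0); column heights now [3 3 0 1 2 1], max=3
Drop 3: I rot3 at col 5 lands with bottom-row=1; cleared 0 line(s) (total 0); column heights now [3 3 0 1 2 5], max=5

Answer: ......
......
......
......
......
......
......
.....#
.....#
##...#
.#..##
.#.###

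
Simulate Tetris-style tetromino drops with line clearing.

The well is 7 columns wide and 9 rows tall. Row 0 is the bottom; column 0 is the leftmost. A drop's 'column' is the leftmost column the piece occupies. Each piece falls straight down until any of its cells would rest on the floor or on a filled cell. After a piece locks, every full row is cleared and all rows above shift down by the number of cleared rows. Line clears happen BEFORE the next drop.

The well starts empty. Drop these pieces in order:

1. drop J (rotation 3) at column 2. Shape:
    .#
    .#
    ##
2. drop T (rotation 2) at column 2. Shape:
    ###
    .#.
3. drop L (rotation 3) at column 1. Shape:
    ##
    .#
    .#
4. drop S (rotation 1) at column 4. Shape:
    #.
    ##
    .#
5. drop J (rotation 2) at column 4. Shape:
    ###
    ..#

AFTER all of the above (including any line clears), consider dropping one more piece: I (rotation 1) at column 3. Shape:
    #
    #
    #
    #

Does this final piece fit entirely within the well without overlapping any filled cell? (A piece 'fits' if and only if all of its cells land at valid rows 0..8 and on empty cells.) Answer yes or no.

Answer: yes

Derivation:
Drop 1: J rot3 at col 2 lands with bottom-row=0; cleared 0 line(s) (total 0); column heights now [0 0 1 3 0 0 0], max=3
Drop 2: T rot2 at col 2 lands with bottom-row=3; cleared 0 line(s) (total 0); column heights now [0 0 5 5 5 0 0], max=5
Drop 3: L rot3 at col 1 lands with bottom-row=5; cleared 0 line(s) (total 0); column heights now [0 8 8 5 5 0 0], max=8
Drop 4: S rot1 at col 4 lands with bottom-row=4; cleared 0 line(s) (total 0); column heights now [0 8 8 5 7 6 0], max=8
Drop 5: J rot2 at col 4 lands with bottom-row=6; cleared 0 line(s) (total 0); column heights now [0 8 8 5 8 8 8], max=8
Test piece I rot1 at col 3 (width 1): heights before test = [0 8 8 5 8 8 8]; fits = True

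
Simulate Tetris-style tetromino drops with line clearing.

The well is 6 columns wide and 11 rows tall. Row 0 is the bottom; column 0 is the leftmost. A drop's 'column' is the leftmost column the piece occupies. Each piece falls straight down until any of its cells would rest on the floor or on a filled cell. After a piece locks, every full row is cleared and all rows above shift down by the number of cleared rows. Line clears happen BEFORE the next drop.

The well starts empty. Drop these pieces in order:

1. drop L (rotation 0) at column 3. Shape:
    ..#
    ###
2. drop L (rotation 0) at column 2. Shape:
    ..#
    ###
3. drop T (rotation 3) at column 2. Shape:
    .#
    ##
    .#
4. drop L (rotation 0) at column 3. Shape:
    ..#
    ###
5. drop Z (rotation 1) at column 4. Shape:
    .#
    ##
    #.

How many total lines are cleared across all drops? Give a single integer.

Drop 1: L rot0 at col 3 lands with bottom-row=0; cleared 0 line(s) (total 0); column heights now [0 0 0 1 1 2], max=2
Drop 2: L rot0 at col 2 lands with bottom-row=1; cleared 0 line(s) (total 0); column heights now [0 0 2 2 3 2], max=3
Drop 3: T rot3 at col 2 lands with bottom-row=2; cleared 0 line(s) (total 0); column heights now [0 0 4 5 3 2], max=5
Drop 4: L rot0 at col 3 lands with bottom-row=5; cleared 0 line(s) (total 0); column heights now [0 0 4 6 6 7], max=7
Drop 5: Z rot1 at col 4 lands with bottom-row=6; cleared 0 line(s) (total 0); column heights now [0 0 4 6 8 9], max=9

Answer: 0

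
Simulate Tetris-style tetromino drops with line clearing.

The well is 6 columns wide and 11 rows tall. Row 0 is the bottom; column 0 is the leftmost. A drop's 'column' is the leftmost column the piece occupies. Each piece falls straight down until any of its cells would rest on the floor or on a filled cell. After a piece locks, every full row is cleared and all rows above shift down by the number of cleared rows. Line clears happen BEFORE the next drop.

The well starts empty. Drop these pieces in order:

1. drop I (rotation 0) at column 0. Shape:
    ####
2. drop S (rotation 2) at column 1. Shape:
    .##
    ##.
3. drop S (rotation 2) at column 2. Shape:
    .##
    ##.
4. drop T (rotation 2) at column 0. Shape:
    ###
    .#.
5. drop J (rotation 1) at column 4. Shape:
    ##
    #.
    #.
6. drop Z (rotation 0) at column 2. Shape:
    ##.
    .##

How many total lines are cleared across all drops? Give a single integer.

Answer: 0

Derivation:
Drop 1: I rot0 at col 0 lands with bottom-row=0; cleared 0 line(s) (total 0); column heights now [1 1 1 1 0 0], max=1
Drop 2: S rot2 at col 1 lands with bottom-row=1; cleared 0 line(s) (total 0); column heights now [1 2 3 3 0 0], max=3
Drop 3: S rot2 at col 2 lands with bottom-row=3; cleared 0 line(s) (total 0); column heights now [1 2 4 5 5 0], max=5
Drop 4: T rot2 at col 0 lands with bottom-row=3; cleared 0 line(s) (total 0); column heights now [5 5 5 5 5 0], max=5
Drop 5: J rot1 at col 4 lands with bottom-row=5; cleared 0 line(s) (total 0); column heights now [5 5 5 5 8 8], max=8
Drop 6: Z rot0 at col 2 lands with bottom-row=8; cleared 0 line(s) (total 0); column heights now [5 5 10 10 9 8], max=10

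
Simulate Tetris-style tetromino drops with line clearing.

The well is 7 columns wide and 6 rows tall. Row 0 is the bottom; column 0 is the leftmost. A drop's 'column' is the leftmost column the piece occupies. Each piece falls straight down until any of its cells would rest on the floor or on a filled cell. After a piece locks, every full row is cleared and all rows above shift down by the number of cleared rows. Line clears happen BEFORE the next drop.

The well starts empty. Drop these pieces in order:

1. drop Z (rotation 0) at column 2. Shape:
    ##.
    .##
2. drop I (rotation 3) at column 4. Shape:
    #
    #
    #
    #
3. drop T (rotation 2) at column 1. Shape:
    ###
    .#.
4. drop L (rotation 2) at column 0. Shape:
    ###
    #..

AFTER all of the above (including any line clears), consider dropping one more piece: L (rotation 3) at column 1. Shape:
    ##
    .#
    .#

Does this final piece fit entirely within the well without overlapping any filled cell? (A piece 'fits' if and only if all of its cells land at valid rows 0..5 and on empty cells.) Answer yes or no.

Answer: no

Derivation:
Drop 1: Z rot0 at col 2 lands with bottom-row=0; cleared 0 line(s) (total 0); column heights now [0 0 2 2 1 0 0], max=2
Drop 2: I rot3 at col 4 lands with bottom-row=1; cleared 0 line(s) (total 0); column heights now [0 0 2 2 5 0 0], max=5
Drop 3: T rot2 at col 1 lands with bottom-row=2; cleared 0 line(s) (total 0); column heights now [0 4 4 4 5 0 0], max=5
Drop 4: L rot2 at col 0 lands with bottom-row=3; cleared 0 line(s) (total 0); column heights now [5 5 5 4 5 0 0], max=5
Test piece L rot3 at col 1 (width 2): heights before test = [5 5 5 4 5 0 0]; fits = False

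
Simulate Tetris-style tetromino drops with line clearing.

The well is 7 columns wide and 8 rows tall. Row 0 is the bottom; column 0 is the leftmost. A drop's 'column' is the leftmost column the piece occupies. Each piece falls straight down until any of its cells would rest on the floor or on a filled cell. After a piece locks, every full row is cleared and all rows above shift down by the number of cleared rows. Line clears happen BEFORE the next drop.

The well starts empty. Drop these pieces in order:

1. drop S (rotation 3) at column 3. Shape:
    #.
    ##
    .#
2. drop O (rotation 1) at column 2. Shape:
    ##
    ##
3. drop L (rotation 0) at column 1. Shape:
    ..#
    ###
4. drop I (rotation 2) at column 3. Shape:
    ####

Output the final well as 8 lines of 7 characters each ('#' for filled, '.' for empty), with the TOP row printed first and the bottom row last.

Answer: ...####
...#...
.###...
..##...
..##...
...#...
...##..
....#..

Derivation:
Drop 1: S rot3 at col 3 lands with bottom-row=0; cleared 0 line(s) (total 0); column heights now [0 0 0 3 2 0 0], max=3
Drop 2: O rot1 at col 2 lands with bottom-row=3; cleared 0 line(s) (total 0); column heights now [0 0 5 5 2 0 0], max=5
Drop 3: L rot0 at col 1 lands with bottom-row=5; cleared 0 line(s) (total 0); column heights now [0 6 6 7 2 0 0], max=7
Drop 4: I rot2 at col 3 lands with bottom-row=7; cleared 0 line(s) (total 0); column heights now [0 6 6 8 8 8 8], max=8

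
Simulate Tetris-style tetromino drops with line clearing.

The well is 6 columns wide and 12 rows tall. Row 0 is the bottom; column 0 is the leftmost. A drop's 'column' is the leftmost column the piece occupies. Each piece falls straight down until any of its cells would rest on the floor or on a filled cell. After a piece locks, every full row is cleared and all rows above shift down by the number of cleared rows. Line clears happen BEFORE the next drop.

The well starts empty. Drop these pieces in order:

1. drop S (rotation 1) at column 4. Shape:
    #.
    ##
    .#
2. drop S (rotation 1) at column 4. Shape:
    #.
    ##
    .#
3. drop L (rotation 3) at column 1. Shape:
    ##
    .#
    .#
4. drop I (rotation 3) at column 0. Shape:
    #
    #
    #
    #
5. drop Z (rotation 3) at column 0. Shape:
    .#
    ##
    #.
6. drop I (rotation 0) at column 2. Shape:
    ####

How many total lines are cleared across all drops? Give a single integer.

Drop 1: S rot1 at col 4 lands with bottom-row=0; cleared 0 line(s) (total 0); column heights now [0 0 0 0 3 2], max=3
Drop 2: S rot1 at col 4 lands with bottom-row=2; cleared 0 line(s) (total 0); column heights now [0 0 0 0 5 4], max=5
Drop 3: L rot3 at col 1 lands with bottom-row=0; cleared 0 line(s) (total 0); column heights now [0 3 3 0 5 4], max=5
Drop 4: I rot3 at col 0 lands with bottom-row=0; cleared 0 line(s) (total 0); column heights now [4 3 3 0 5 4], max=5
Drop 5: Z rot3 at col 0 lands with bottom-row=4; cleared 0 line(s) (total 0); column heights now [6 7 3 0 5 4], max=7
Drop 6: I rot0 at col 2 lands with bottom-row=5; cleared 1 line(s) (total 1); column heights now [5 6 3 0 5 4], max=6

Answer: 1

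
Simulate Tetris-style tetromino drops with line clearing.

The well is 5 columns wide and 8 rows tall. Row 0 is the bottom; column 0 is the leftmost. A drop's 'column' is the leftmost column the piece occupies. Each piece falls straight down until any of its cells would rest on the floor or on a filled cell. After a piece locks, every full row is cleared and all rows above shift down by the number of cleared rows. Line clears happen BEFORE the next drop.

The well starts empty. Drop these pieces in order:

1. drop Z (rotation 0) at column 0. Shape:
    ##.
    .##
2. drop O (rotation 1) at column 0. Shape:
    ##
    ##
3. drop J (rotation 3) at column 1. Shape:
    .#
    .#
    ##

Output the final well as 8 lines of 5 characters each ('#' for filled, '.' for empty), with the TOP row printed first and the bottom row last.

Answer: .....
..#..
..#..
.##..
##...
##...
##...
.##..

Derivation:
Drop 1: Z rot0 at col 0 lands with bottom-row=0; cleared 0 line(s) (total 0); column heights now [2 2 1 0 0], max=2
Drop 2: O rot1 at col 0 lands with bottom-row=2; cleared 0 line(s) (total 0); column heights now [4 4 1 0 0], max=4
Drop 3: J rot3 at col 1 lands with bottom-row=4; cleared 0 line(s) (total 0); column heights now [4 5 7 0 0], max=7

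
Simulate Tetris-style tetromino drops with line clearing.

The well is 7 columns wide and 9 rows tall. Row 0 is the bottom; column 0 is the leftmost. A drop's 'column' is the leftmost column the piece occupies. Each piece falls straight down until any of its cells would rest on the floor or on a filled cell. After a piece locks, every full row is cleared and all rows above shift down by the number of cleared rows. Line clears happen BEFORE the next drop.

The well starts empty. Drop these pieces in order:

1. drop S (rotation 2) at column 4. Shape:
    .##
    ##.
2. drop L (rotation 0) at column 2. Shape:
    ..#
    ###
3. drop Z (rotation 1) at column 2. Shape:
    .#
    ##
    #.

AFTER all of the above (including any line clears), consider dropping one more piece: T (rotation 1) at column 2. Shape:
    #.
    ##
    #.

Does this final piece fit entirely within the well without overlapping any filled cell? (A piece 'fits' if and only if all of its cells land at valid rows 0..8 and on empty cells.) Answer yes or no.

Answer: yes

Derivation:
Drop 1: S rot2 at col 4 lands with bottom-row=0; cleared 0 line(s) (total 0); column heights now [0 0 0 0 1 2 2], max=2
Drop 2: L rot0 at col 2 lands with bottom-row=1; cleared 0 line(s) (total 0); column heights now [0 0 2 2 3 2 2], max=3
Drop 3: Z rot1 at col 2 lands with bottom-row=2; cleared 0 line(s) (total 0); column heights now [0 0 4 5 3 2 2], max=5
Test piece T rot1 at col 2 (width 2): heights before test = [0 0 4 5 3 2 2]; fits = True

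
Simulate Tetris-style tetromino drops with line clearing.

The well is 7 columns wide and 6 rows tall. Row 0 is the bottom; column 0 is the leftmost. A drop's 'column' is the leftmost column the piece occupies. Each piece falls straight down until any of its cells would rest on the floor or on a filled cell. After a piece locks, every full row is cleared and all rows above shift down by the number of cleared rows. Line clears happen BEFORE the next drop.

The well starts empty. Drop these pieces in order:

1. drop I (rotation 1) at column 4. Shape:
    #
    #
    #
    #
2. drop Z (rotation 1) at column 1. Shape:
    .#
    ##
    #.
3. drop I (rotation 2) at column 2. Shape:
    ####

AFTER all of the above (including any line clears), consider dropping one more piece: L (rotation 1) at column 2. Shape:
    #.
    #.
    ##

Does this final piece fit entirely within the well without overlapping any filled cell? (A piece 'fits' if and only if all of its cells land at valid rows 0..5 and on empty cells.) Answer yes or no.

Answer: no

Derivation:
Drop 1: I rot1 at col 4 lands with bottom-row=0; cleared 0 line(s) (total 0); column heights now [0 0 0 0 4 0 0], max=4
Drop 2: Z rot1 at col 1 lands with bottom-row=0; cleared 0 line(s) (total 0); column heights now [0 2 3 0 4 0 0], max=4
Drop 3: I rot2 at col 2 lands with bottom-row=4; cleared 0 line(s) (total 0); column heights now [0 2 5 5 5 5 0], max=5
Test piece L rot1 at col 2 (width 2): heights before test = [0 2 5 5 5 5 0]; fits = False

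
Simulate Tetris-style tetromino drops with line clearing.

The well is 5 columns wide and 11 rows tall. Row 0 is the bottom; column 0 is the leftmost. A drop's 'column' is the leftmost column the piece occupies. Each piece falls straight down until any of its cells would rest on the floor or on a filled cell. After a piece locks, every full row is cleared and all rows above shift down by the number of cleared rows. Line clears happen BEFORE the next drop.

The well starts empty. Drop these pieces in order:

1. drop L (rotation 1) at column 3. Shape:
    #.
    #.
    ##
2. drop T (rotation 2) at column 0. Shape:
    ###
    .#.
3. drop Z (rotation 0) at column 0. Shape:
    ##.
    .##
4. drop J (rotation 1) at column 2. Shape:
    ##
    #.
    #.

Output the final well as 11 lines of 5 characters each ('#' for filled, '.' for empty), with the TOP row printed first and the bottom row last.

Answer: .....
.....
.....
.....
.....
..##.
..#..
###..
.###.
####.
.#.##

Derivation:
Drop 1: L rot1 at col 3 lands with bottom-row=0; cleared 0 line(s) (total 0); column heights now [0 0 0 3 1], max=3
Drop 2: T rot2 at col 0 lands with bottom-row=0; cleared 0 line(s) (total 0); column heights now [2 2 2 3 1], max=3
Drop 3: Z rot0 at col 0 lands with bottom-row=2; cleared 0 line(s) (total 0); column heights now [4 4 3 3 1], max=4
Drop 4: J rot1 at col 2 lands with bottom-row=3; cleared 0 line(s) (total 0); column heights now [4 4 6 6 1], max=6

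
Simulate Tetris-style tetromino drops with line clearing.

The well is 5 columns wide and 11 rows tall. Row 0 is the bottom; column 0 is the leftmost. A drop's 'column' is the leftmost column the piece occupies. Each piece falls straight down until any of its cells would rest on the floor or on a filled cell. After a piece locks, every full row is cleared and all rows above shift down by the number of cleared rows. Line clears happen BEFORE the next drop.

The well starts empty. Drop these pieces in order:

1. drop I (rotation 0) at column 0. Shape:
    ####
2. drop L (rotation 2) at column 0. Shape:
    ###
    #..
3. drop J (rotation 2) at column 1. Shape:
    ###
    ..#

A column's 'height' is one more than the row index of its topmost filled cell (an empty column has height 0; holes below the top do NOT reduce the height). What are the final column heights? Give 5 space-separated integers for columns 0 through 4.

Drop 1: I rot0 at col 0 lands with bottom-row=0; cleared 0 line(s) (total 0); column heights now [1 1 1 1 0], max=1
Drop 2: L rot2 at col 0 lands with bottom-row=1; cleared 0 line(s) (total 0); column heights now [3 3 3 1 0], max=3
Drop 3: J rot2 at col 1 lands with bottom-row=2; cleared 0 line(s) (total 0); column heights now [3 4 4 4 0], max=4

Answer: 3 4 4 4 0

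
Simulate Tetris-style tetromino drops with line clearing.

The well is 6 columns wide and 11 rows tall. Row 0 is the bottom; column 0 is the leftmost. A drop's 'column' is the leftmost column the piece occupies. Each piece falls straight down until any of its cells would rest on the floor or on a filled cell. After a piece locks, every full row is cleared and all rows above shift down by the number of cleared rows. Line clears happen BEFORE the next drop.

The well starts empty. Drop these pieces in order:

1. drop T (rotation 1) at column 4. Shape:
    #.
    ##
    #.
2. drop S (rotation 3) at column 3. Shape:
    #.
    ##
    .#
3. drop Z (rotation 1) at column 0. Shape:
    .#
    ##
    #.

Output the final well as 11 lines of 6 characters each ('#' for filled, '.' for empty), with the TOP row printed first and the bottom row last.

Answer: ......
......
......
......
......
...#..
...##.
....#.
.#..#.
##..##
#...#.

Derivation:
Drop 1: T rot1 at col 4 lands with bottom-row=0; cleared 0 line(s) (total 0); column heights now [0 0 0 0 3 2], max=3
Drop 2: S rot3 at col 3 lands with bottom-row=3; cleared 0 line(s) (total 0); column heights now [0 0 0 6 5 2], max=6
Drop 3: Z rot1 at col 0 lands with bottom-row=0; cleared 0 line(s) (total 0); column heights now [2 3 0 6 5 2], max=6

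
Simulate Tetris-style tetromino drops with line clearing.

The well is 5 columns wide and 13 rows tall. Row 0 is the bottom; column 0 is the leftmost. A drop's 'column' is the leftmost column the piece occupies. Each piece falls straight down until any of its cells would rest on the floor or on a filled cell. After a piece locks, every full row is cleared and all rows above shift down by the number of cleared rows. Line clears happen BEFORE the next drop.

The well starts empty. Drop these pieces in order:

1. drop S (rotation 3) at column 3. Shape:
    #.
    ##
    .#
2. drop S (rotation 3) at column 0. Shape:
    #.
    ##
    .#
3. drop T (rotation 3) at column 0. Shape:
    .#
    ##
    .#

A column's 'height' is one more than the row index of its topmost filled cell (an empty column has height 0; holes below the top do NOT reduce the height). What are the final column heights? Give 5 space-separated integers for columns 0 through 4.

Answer: 4 5 0 3 2

Derivation:
Drop 1: S rot3 at col 3 lands with bottom-row=0; cleared 0 line(s) (total 0); column heights now [0 0 0 3 2], max=3
Drop 2: S rot3 at col 0 lands with bottom-row=0; cleared 0 line(s) (total 0); column heights now [3 2 0 3 2], max=3
Drop 3: T rot3 at col 0 lands with bottom-row=2; cleared 0 line(s) (total 0); column heights now [4 5 0 3 2], max=5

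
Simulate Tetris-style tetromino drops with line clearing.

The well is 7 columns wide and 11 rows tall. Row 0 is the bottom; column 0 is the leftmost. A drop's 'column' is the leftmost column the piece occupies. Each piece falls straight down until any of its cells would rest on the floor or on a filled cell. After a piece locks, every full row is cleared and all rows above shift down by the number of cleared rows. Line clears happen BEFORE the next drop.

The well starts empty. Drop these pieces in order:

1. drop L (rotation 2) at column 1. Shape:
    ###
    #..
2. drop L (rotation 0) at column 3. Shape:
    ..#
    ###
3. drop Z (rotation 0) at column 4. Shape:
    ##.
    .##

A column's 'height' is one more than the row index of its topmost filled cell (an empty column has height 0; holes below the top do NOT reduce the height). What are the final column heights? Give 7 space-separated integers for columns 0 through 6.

Drop 1: L rot2 at col 1 lands with bottom-row=0; cleared 0 line(s) (total 0); column heights now [0 2 2 2 0 0 0], max=2
Drop 2: L rot0 at col 3 lands with bottom-row=2; cleared 0 line(s) (total 0); column heights now [0 2 2 3 3 4 0], max=4
Drop 3: Z rot0 at col 4 lands with bottom-row=4; cleared 0 line(s) (total 0); column heights now [0 2 2 3 6 6 5], max=6

Answer: 0 2 2 3 6 6 5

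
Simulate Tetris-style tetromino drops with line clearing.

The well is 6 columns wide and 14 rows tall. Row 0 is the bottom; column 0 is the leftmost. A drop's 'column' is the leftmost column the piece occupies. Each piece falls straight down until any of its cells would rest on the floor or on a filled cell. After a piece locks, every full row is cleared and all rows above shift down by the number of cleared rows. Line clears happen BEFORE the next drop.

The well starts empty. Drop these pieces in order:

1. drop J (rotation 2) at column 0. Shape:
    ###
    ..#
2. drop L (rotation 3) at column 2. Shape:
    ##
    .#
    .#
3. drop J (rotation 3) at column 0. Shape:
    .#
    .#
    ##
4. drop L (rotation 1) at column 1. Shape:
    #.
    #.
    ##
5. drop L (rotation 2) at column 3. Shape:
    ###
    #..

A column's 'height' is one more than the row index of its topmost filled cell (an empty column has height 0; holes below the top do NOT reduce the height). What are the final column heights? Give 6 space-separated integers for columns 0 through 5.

Drop 1: J rot2 at col 0 lands with bottom-row=0; cleared 0 line(s) (total 0); column heights now [2 2 2 0 0 0], max=2
Drop 2: L rot3 at col 2 lands with bottom-row=0; cleared 0 line(s) (total 0); column heights now [2 2 3 3 0 0], max=3
Drop 3: J rot3 at col 0 lands with bottom-row=2; cleared 0 line(s) (total 0); column heights now [3 5 3 3 0 0], max=5
Drop 4: L rot1 at col 1 lands with bottom-row=5; cleared 0 line(s) (total 0); column heights now [3 8 6 3 0 0], max=8
Drop 5: L rot2 at col 3 lands with bottom-row=3; cleared 0 line(s) (total 0); column heights now [3 8 6 5 5 5], max=8

Answer: 3 8 6 5 5 5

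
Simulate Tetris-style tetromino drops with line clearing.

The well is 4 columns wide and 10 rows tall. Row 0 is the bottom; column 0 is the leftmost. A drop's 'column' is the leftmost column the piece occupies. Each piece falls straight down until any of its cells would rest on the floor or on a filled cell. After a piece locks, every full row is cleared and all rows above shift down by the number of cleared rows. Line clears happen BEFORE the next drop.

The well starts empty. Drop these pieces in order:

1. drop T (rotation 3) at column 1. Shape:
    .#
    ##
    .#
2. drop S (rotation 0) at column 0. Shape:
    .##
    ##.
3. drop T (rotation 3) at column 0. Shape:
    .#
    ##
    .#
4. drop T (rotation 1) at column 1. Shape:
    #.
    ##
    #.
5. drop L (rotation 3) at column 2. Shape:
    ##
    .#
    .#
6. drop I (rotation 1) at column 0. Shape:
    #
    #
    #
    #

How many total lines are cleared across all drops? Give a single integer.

Answer: 2

Derivation:
Drop 1: T rot3 at col 1 lands with bottom-row=0; cleared 0 line(s) (total 0); column heights now [0 2 3 0], max=3
Drop 2: S rot0 at col 0 lands with bottom-row=2; cleared 0 line(s) (total 0); column heights now [3 4 4 0], max=4
Drop 3: T rot3 at col 0 lands with bottom-row=4; cleared 0 line(s) (total 0); column heights now [6 7 4 0], max=7
Drop 4: T rot1 at col 1 lands with bottom-row=7; cleared 0 line(s) (total 0); column heights now [6 10 9 0], max=10
Drop 5: L rot3 at col 2 lands with bottom-row=7; cleared 0 line(s) (total 0); column heights now [6 10 10 10], max=10
Drop 6: I rot1 at col 0 lands with bottom-row=6; cleared 2 line(s) (total 2); column heights now [8 8 4 8], max=8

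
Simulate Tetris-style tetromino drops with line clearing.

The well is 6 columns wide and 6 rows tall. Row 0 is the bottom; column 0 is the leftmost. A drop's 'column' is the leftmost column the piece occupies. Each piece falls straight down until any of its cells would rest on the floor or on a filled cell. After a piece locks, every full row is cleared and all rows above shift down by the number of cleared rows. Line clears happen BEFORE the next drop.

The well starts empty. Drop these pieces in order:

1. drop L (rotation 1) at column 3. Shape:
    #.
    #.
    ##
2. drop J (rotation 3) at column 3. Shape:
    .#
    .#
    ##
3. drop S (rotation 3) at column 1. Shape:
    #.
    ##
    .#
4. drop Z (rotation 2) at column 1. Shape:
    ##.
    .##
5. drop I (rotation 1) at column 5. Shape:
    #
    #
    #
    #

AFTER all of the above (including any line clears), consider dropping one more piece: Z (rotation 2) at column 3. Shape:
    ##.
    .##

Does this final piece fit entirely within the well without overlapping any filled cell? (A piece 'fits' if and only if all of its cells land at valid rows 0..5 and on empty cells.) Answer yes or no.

Answer: no

Derivation:
Drop 1: L rot1 at col 3 lands with bottom-row=0; cleared 0 line(s) (total 0); column heights now [0 0 0 3 1 0], max=3
Drop 2: J rot3 at col 3 lands with bottom-row=3; cleared 0 line(s) (total 0); column heights now [0 0 0 4 6 0], max=6
Drop 3: S rot3 at col 1 lands with bottom-row=0; cleared 0 line(s) (total 0); column heights now [0 3 2 4 6 0], max=6
Drop 4: Z rot2 at col 1 lands with bottom-row=4; cleared 0 line(s) (total 0); column heights now [0 6 6 5 6 0], max=6
Drop 5: I rot1 at col 5 lands with bottom-row=0; cleared 0 line(s) (total 0); column heights now [0 6 6 5 6 4], max=6
Test piece Z rot2 at col 3 (width 3): heights before test = [0 6 6 5 6 4]; fits = False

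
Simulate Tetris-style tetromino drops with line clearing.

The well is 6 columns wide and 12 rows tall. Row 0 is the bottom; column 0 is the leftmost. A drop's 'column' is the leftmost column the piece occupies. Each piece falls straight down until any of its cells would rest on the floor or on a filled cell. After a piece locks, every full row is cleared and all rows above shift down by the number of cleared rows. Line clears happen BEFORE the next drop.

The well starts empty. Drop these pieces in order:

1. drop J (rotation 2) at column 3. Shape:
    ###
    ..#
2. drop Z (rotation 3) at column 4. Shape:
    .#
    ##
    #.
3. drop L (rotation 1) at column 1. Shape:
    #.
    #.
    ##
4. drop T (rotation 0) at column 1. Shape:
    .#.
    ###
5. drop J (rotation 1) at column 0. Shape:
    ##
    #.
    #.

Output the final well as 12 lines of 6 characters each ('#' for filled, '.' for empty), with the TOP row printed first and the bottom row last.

Drop 1: J rot2 at col 3 lands with bottom-row=0; cleared 0 line(s) (total 0); column heights now [0 0 0 2 2 2], max=2
Drop 2: Z rot3 at col 4 lands with bottom-row=2; cleared 0 line(s) (total 0); column heights now [0 0 0 2 4 5], max=5
Drop 3: L rot1 at col 1 lands with bottom-row=0; cleared 0 line(s) (total 0); column heights now [0 3 1 2 4 5], max=5
Drop 4: T rot0 at col 1 lands with bottom-row=3; cleared 0 line(s) (total 0); column heights now [0 4 5 4 4 5], max=5
Drop 5: J rot1 at col 0 lands with bottom-row=2; cleared 1 line(s) (total 1); column heights now [4 4 4 2 3 4], max=4

Answer: ......
......
......
......
......
......
......
......
###..#
##..#.
.#.###
.##..#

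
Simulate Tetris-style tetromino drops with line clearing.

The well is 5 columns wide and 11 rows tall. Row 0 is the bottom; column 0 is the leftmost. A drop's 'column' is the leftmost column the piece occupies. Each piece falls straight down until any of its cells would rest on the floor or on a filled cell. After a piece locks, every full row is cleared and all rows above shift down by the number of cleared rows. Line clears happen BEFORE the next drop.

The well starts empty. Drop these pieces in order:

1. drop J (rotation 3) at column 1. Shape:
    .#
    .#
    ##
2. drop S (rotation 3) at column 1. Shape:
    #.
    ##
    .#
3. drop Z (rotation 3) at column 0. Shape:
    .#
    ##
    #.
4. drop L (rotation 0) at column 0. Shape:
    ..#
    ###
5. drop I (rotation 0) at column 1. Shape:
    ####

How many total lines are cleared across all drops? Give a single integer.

Answer: 0

Derivation:
Drop 1: J rot3 at col 1 lands with bottom-row=0; cleared 0 line(s) (total 0); column heights now [0 1 3 0 0], max=3
Drop 2: S rot3 at col 1 lands with bottom-row=3; cleared 0 line(s) (total 0); column heights now [0 6 5 0 0], max=6
Drop 3: Z rot3 at col 0 lands with bottom-row=5; cleared 0 line(s) (total 0); column heights now [7 8 5 0 0], max=8
Drop 4: L rot0 at col 0 lands with bottom-row=8; cleared 0 line(s) (total 0); column heights now [9 9 10 0 0], max=10
Drop 5: I rot0 at col 1 lands with bottom-row=10; cleared 0 line(s) (total 0); column heights now [9 11 11 11 11], max=11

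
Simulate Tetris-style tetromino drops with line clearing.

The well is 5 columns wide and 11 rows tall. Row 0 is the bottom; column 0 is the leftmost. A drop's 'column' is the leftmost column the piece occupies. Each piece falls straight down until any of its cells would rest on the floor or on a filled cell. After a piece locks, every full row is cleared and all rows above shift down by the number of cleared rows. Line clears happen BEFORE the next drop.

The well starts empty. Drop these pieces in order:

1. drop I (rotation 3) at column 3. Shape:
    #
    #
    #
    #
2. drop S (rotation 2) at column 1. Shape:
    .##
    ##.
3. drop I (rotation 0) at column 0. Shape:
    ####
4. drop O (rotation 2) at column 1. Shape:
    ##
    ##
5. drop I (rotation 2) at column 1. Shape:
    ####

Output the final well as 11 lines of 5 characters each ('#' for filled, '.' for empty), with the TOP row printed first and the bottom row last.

Drop 1: I rot3 at col 3 lands with bottom-row=0; cleared 0 line(s) (total 0); column heights now [0 0 0 4 0], max=4
Drop 2: S rot2 at col 1 lands with bottom-row=3; cleared 0 line(s) (total 0); column heights now [0 4 5 5 0], max=5
Drop 3: I rot0 at col 0 lands with bottom-row=5; cleared 0 line(s) (total 0); column heights now [6 6 6 6 0], max=6
Drop 4: O rot2 at col 1 lands with bottom-row=6; cleared 0 line(s) (total 0); column heights now [6 8 8 6 0], max=8
Drop 5: I rot2 at col 1 lands with bottom-row=8; cleared 0 line(s) (total 0); column heights now [6 9 9 9 9], max=9

Answer: .....
.....
.####
.##..
.##..
####.
..##.
.###.
...#.
...#.
...#.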